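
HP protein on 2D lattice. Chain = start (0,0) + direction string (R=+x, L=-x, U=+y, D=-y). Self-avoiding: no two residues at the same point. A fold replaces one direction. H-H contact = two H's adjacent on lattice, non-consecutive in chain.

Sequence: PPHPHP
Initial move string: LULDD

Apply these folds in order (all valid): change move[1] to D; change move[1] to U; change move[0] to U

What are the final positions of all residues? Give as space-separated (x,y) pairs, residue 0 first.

Answer: (0,0) (0,1) (0,2) (-1,2) (-1,1) (-1,0)

Derivation:
Initial moves: LULDD
Fold: move[1]->D => LDLDD (positions: [(0, 0), (-1, 0), (-1, -1), (-2, -1), (-2, -2), (-2, -3)])
Fold: move[1]->U => LULDD (positions: [(0, 0), (-1, 0), (-1, 1), (-2, 1), (-2, 0), (-2, -1)])
Fold: move[0]->U => UULDD (positions: [(0, 0), (0, 1), (0, 2), (-1, 2), (-1, 1), (-1, 0)])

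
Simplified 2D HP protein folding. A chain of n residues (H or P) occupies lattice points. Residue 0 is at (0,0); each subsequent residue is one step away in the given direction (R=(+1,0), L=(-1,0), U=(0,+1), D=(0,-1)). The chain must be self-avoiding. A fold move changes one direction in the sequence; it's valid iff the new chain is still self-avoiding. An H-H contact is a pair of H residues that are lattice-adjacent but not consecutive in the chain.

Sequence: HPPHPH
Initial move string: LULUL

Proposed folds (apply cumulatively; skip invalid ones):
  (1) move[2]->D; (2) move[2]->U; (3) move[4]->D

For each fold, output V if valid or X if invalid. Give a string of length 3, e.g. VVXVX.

Initial: LULUL -> [(0, 0), (-1, 0), (-1, 1), (-2, 1), (-2, 2), (-3, 2)]
Fold 1: move[2]->D => LUDUL INVALID (collision), skipped
Fold 2: move[2]->U => LUUUL VALID
Fold 3: move[4]->D => LUUUD INVALID (collision), skipped

Answer: XVX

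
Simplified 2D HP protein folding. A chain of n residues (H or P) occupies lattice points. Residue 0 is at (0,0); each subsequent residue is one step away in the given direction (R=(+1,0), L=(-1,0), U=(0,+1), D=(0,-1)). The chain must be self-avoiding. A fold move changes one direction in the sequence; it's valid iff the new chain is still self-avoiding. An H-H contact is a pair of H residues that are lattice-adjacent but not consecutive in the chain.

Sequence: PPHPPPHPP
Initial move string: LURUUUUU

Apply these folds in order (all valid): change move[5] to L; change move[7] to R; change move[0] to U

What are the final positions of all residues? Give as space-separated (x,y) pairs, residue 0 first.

Initial moves: LURUUUUU
Fold: move[5]->L => LURUULUU (positions: [(0, 0), (-1, 0), (-1, 1), (0, 1), (0, 2), (0, 3), (-1, 3), (-1, 4), (-1, 5)])
Fold: move[7]->R => LURUULUR (positions: [(0, 0), (-1, 0), (-1, 1), (0, 1), (0, 2), (0, 3), (-1, 3), (-1, 4), (0, 4)])
Fold: move[0]->U => UURUULUR (positions: [(0, 0), (0, 1), (0, 2), (1, 2), (1, 3), (1, 4), (0, 4), (0, 5), (1, 5)])

Answer: (0,0) (0,1) (0,2) (1,2) (1,3) (1,4) (0,4) (0,5) (1,5)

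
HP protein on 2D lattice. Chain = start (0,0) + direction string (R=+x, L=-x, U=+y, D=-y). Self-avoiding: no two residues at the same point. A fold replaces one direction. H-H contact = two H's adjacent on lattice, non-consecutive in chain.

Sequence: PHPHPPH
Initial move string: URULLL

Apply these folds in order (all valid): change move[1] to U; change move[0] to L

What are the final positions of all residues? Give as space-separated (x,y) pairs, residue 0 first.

Answer: (0,0) (-1,0) (-1,1) (-1,2) (-2,2) (-3,2) (-4,2)

Derivation:
Initial moves: URULLL
Fold: move[1]->U => UUULLL (positions: [(0, 0), (0, 1), (0, 2), (0, 3), (-1, 3), (-2, 3), (-3, 3)])
Fold: move[0]->L => LUULLL (positions: [(0, 0), (-1, 0), (-1, 1), (-1, 2), (-2, 2), (-3, 2), (-4, 2)])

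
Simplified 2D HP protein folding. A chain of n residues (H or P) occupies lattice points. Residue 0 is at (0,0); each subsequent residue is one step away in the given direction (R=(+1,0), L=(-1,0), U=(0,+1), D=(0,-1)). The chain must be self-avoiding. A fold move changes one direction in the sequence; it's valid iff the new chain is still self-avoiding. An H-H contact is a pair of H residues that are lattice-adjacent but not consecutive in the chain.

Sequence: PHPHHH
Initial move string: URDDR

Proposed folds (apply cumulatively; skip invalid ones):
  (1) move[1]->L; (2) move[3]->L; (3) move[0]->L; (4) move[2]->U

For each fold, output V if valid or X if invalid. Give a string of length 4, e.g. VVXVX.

Initial: URDDR -> [(0, 0), (0, 1), (1, 1), (1, 0), (1, -1), (2, -1)]
Fold 1: move[1]->L => ULDDR VALID
Fold 2: move[3]->L => ULDLR INVALID (collision), skipped
Fold 3: move[0]->L => LLDDR VALID
Fold 4: move[2]->U => LLUDR INVALID (collision), skipped

Answer: VXVX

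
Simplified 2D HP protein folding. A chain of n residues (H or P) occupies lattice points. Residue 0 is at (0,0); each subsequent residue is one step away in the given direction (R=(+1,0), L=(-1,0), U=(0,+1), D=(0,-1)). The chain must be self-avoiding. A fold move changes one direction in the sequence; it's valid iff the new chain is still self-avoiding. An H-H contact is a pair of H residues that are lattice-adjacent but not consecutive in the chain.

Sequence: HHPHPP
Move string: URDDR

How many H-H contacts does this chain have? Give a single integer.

Positions: [(0, 0), (0, 1), (1, 1), (1, 0), (1, -1), (2, -1)]
H-H contact: residue 0 @(0,0) - residue 3 @(1, 0)

Answer: 1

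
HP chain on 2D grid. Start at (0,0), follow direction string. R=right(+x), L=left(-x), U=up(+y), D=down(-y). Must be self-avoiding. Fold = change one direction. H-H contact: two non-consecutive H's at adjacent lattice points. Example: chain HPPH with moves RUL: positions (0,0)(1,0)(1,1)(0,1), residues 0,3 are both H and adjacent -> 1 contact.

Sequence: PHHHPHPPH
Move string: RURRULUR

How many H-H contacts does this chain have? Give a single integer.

Positions: [(0, 0), (1, 0), (1, 1), (2, 1), (3, 1), (3, 2), (2, 2), (2, 3), (3, 3)]
H-H contact: residue 5 @(3,2) - residue 8 @(3, 3)

Answer: 1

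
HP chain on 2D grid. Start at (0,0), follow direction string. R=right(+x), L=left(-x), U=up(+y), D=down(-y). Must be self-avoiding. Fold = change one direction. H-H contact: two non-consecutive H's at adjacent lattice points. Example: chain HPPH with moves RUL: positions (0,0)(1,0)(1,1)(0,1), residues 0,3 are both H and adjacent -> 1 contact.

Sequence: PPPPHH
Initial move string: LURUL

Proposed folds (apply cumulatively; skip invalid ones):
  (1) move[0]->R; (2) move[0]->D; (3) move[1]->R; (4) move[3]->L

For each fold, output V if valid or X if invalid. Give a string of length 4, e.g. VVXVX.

Initial: LURUL -> [(0, 0), (-1, 0), (-1, 1), (0, 1), (0, 2), (-1, 2)]
Fold 1: move[0]->R => RURUL VALID
Fold 2: move[0]->D => DURUL INVALID (collision), skipped
Fold 3: move[1]->R => RRRUL VALID
Fold 4: move[3]->L => RRRLL INVALID (collision), skipped

Answer: VXVX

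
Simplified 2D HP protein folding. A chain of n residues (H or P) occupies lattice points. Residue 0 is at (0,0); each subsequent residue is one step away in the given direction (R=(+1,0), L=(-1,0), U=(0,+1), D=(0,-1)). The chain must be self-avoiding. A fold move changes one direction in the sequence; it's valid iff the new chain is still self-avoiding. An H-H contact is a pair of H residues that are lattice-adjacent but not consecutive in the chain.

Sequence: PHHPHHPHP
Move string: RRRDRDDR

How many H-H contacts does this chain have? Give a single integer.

Positions: [(0, 0), (1, 0), (2, 0), (3, 0), (3, -1), (4, -1), (4, -2), (4, -3), (5, -3)]
No H-H contacts found.

Answer: 0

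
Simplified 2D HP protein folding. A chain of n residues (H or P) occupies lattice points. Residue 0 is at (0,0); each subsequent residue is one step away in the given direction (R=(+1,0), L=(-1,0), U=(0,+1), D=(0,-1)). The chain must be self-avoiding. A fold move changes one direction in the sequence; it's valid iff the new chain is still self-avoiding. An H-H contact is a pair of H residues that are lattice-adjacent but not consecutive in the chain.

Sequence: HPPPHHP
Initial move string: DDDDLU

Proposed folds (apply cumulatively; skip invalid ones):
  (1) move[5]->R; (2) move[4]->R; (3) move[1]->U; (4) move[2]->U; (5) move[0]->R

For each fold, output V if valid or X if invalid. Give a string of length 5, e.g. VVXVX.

Answer: XVXXV

Derivation:
Initial: DDDDLU -> [(0, 0), (0, -1), (0, -2), (0, -3), (0, -4), (-1, -4), (-1, -3)]
Fold 1: move[5]->R => DDDDLR INVALID (collision), skipped
Fold 2: move[4]->R => DDDDRU VALID
Fold 3: move[1]->U => DUDDRU INVALID (collision), skipped
Fold 4: move[2]->U => DDUDRU INVALID (collision), skipped
Fold 5: move[0]->R => RDDDRU VALID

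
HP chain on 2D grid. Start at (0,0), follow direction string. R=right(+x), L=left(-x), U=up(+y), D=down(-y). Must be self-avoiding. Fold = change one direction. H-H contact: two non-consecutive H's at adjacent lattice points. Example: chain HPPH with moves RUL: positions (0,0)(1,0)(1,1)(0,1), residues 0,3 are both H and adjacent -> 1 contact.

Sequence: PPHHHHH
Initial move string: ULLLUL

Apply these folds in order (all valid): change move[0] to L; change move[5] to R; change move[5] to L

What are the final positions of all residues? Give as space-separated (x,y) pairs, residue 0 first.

Answer: (0,0) (-1,0) (-2,0) (-3,0) (-4,0) (-4,1) (-5,1)

Derivation:
Initial moves: ULLLUL
Fold: move[0]->L => LLLLUL (positions: [(0, 0), (-1, 0), (-2, 0), (-3, 0), (-4, 0), (-4, 1), (-5, 1)])
Fold: move[5]->R => LLLLUR (positions: [(0, 0), (-1, 0), (-2, 0), (-3, 0), (-4, 0), (-4, 1), (-3, 1)])
Fold: move[5]->L => LLLLUL (positions: [(0, 0), (-1, 0), (-2, 0), (-3, 0), (-4, 0), (-4, 1), (-5, 1)])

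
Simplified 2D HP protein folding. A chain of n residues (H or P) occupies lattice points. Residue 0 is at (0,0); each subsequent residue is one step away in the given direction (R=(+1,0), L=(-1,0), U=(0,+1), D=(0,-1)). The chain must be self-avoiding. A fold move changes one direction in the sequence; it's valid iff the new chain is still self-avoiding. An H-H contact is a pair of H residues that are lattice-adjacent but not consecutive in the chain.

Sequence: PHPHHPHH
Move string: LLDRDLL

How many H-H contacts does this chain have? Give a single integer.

Answer: 2

Derivation:
Positions: [(0, 0), (-1, 0), (-2, 0), (-2, -1), (-1, -1), (-1, -2), (-2, -2), (-3, -2)]
H-H contact: residue 1 @(-1,0) - residue 4 @(-1, -1)
H-H contact: residue 3 @(-2,-1) - residue 6 @(-2, -2)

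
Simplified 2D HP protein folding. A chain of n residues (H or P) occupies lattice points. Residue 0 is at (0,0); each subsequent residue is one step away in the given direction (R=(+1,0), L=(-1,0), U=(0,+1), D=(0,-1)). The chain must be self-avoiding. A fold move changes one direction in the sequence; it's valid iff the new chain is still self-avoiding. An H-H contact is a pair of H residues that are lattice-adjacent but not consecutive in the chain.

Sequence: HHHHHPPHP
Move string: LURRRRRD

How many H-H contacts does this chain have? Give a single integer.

Answer: 1

Derivation:
Positions: [(0, 0), (-1, 0), (-1, 1), (0, 1), (1, 1), (2, 1), (3, 1), (4, 1), (4, 0)]
H-H contact: residue 0 @(0,0) - residue 3 @(0, 1)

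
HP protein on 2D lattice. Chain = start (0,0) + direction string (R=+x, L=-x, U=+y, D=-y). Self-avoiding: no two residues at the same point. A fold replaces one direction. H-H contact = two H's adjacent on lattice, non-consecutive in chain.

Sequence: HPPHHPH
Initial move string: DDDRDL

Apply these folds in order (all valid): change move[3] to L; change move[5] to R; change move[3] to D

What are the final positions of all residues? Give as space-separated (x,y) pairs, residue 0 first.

Answer: (0,0) (0,-1) (0,-2) (0,-3) (0,-4) (0,-5) (1,-5)

Derivation:
Initial moves: DDDRDL
Fold: move[3]->L => DDDLDL (positions: [(0, 0), (0, -1), (0, -2), (0, -3), (-1, -3), (-1, -4), (-2, -4)])
Fold: move[5]->R => DDDLDR (positions: [(0, 0), (0, -1), (0, -2), (0, -3), (-1, -3), (-1, -4), (0, -4)])
Fold: move[3]->D => DDDDDR (positions: [(0, 0), (0, -1), (0, -2), (0, -3), (0, -4), (0, -5), (1, -5)])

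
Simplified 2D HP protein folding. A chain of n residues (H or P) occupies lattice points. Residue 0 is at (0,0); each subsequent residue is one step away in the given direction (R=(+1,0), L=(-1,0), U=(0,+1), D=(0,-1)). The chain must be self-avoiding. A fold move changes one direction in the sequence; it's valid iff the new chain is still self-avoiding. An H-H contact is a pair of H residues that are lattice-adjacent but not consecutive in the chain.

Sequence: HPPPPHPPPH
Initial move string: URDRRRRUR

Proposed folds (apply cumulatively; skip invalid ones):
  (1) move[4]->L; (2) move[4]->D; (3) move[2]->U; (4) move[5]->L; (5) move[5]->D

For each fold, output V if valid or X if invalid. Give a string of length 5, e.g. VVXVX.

Answer: XVVXV

Derivation:
Initial: URDRRRRUR -> [(0, 0), (0, 1), (1, 1), (1, 0), (2, 0), (3, 0), (4, 0), (5, 0), (5, 1), (6, 1)]
Fold 1: move[4]->L => URDRLRRUR INVALID (collision), skipped
Fold 2: move[4]->D => URDRDRRUR VALID
Fold 3: move[2]->U => URURDRRUR VALID
Fold 4: move[5]->L => URURDLRUR INVALID (collision), skipped
Fold 5: move[5]->D => URURDDRUR VALID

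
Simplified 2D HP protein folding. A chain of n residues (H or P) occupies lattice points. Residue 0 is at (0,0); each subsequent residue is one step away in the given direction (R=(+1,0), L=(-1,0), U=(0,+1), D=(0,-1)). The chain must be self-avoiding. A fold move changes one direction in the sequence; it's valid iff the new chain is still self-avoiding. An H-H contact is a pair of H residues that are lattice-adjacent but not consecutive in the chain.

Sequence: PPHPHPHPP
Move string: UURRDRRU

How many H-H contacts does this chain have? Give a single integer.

Positions: [(0, 0), (0, 1), (0, 2), (1, 2), (2, 2), (2, 1), (3, 1), (4, 1), (4, 2)]
No H-H contacts found.

Answer: 0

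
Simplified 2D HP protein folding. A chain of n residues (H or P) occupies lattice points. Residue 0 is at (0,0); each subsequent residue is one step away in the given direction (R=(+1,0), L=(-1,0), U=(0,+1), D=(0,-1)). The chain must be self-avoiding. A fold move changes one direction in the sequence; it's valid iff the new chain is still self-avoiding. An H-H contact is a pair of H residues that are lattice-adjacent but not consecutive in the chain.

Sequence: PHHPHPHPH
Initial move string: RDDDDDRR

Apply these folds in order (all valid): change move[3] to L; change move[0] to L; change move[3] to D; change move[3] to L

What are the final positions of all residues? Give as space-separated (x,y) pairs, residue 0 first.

Initial moves: RDDDDDRR
Fold: move[3]->L => RDDLDDRR (positions: [(0, 0), (1, 0), (1, -1), (1, -2), (0, -2), (0, -3), (0, -4), (1, -4), (2, -4)])
Fold: move[0]->L => LDDLDDRR (positions: [(0, 0), (-1, 0), (-1, -1), (-1, -2), (-2, -2), (-2, -3), (-2, -4), (-1, -4), (0, -4)])
Fold: move[3]->D => LDDDDDRR (positions: [(0, 0), (-1, 0), (-1, -1), (-1, -2), (-1, -3), (-1, -4), (-1, -5), (0, -5), (1, -5)])
Fold: move[3]->L => LDDLDDRR (positions: [(0, 0), (-1, 0), (-1, -1), (-1, -2), (-2, -2), (-2, -3), (-2, -4), (-1, -4), (0, -4)])

Answer: (0,0) (-1,0) (-1,-1) (-1,-2) (-2,-2) (-2,-3) (-2,-4) (-1,-4) (0,-4)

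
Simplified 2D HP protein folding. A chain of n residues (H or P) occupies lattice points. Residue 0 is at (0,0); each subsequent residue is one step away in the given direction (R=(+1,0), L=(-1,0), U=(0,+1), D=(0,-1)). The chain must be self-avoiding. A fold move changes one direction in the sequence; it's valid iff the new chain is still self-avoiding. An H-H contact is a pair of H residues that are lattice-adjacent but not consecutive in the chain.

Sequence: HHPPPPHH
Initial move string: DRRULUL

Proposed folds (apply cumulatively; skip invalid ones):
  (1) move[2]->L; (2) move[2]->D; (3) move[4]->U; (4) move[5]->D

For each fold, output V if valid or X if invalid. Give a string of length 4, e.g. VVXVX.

Initial: DRRULUL -> [(0, 0), (0, -1), (1, -1), (2, -1), (2, 0), (1, 0), (1, 1), (0, 1)]
Fold 1: move[2]->L => DRLULUL INVALID (collision), skipped
Fold 2: move[2]->D => DRDULUL INVALID (collision), skipped
Fold 3: move[4]->U => DRRUUUL VALID
Fold 4: move[5]->D => DRRUUDL INVALID (collision), skipped

Answer: XXVX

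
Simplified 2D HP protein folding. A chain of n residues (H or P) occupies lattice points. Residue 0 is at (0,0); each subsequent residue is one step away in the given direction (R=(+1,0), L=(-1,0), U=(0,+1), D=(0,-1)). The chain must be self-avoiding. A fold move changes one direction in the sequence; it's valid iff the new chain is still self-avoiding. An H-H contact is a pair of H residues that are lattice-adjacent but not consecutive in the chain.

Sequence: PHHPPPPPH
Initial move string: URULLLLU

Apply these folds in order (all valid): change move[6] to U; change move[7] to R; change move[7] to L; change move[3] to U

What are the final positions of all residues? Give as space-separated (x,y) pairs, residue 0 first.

Answer: (0,0) (0,1) (1,1) (1,2) (1,3) (0,3) (-1,3) (-1,4) (-2,4)

Derivation:
Initial moves: URULLLLU
Fold: move[6]->U => URULLLUU (positions: [(0, 0), (0, 1), (1, 1), (1, 2), (0, 2), (-1, 2), (-2, 2), (-2, 3), (-2, 4)])
Fold: move[7]->R => URULLLUR (positions: [(0, 0), (0, 1), (1, 1), (1, 2), (0, 2), (-1, 2), (-2, 2), (-2, 3), (-1, 3)])
Fold: move[7]->L => URULLLUL (positions: [(0, 0), (0, 1), (1, 1), (1, 2), (0, 2), (-1, 2), (-2, 2), (-2, 3), (-3, 3)])
Fold: move[3]->U => URUULLUL (positions: [(0, 0), (0, 1), (1, 1), (1, 2), (1, 3), (0, 3), (-1, 3), (-1, 4), (-2, 4)])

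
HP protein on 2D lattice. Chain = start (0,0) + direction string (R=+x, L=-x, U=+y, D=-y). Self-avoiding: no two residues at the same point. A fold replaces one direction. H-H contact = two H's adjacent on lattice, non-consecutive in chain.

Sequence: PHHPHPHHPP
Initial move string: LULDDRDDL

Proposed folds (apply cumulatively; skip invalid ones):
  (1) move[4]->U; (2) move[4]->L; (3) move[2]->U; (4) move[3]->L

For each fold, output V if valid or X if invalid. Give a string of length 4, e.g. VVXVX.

Answer: XXXV

Derivation:
Initial: LULDDRDDL -> [(0, 0), (-1, 0), (-1, 1), (-2, 1), (-2, 0), (-2, -1), (-1, -1), (-1, -2), (-1, -3), (-2, -3)]
Fold 1: move[4]->U => LULDURDDL INVALID (collision), skipped
Fold 2: move[4]->L => LULDLRDDL INVALID (collision), skipped
Fold 3: move[2]->U => LUUDDRDDL INVALID (collision), skipped
Fold 4: move[3]->L => LULLDRDDL VALID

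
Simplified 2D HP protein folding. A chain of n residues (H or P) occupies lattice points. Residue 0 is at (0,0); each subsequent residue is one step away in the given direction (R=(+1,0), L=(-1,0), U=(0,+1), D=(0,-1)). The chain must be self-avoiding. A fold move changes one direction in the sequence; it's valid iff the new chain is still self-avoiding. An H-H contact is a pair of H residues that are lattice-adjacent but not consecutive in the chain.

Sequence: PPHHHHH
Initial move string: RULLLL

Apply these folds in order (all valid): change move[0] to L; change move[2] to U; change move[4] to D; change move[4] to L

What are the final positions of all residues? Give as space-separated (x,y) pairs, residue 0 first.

Initial moves: RULLLL
Fold: move[0]->L => LULLLL (positions: [(0, 0), (-1, 0), (-1, 1), (-2, 1), (-3, 1), (-4, 1), (-5, 1)])
Fold: move[2]->U => LUULLL (positions: [(0, 0), (-1, 0), (-1, 1), (-1, 2), (-2, 2), (-3, 2), (-4, 2)])
Fold: move[4]->D => LUULDL (positions: [(0, 0), (-1, 0), (-1, 1), (-1, 2), (-2, 2), (-2, 1), (-3, 1)])
Fold: move[4]->L => LUULLL (positions: [(0, 0), (-1, 0), (-1, 1), (-1, 2), (-2, 2), (-3, 2), (-4, 2)])

Answer: (0,0) (-1,0) (-1,1) (-1,2) (-2,2) (-3,2) (-4,2)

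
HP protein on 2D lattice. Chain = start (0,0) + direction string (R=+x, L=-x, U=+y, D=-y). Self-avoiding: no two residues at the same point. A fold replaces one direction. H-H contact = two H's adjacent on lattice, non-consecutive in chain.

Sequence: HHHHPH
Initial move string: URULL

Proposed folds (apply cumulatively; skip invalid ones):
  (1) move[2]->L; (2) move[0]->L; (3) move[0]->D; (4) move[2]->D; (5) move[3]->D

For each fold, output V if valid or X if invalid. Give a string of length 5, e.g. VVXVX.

Initial: URULL -> [(0, 0), (0, 1), (1, 1), (1, 2), (0, 2), (-1, 2)]
Fold 1: move[2]->L => URLLL INVALID (collision), skipped
Fold 2: move[0]->L => LRULL INVALID (collision), skipped
Fold 3: move[0]->D => DRULL INVALID (collision), skipped
Fold 4: move[2]->D => URDLL INVALID (collision), skipped
Fold 5: move[3]->D => URUDL INVALID (collision), skipped

Answer: XXXXX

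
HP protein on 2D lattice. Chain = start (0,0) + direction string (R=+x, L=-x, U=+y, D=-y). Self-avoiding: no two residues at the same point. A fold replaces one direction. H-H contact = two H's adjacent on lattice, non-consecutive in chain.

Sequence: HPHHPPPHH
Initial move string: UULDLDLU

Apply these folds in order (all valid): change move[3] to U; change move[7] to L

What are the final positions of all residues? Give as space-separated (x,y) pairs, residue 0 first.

Initial moves: UULDLDLU
Fold: move[3]->U => UULULDLU (positions: [(0, 0), (0, 1), (0, 2), (-1, 2), (-1, 3), (-2, 3), (-2, 2), (-3, 2), (-3, 3)])
Fold: move[7]->L => UULULDLL (positions: [(0, 0), (0, 1), (0, 2), (-1, 2), (-1, 3), (-2, 3), (-2, 2), (-3, 2), (-4, 2)])

Answer: (0,0) (0,1) (0,2) (-1,2) (-1,3) (-2,3) (-2,2) (-3,2) (-4,2)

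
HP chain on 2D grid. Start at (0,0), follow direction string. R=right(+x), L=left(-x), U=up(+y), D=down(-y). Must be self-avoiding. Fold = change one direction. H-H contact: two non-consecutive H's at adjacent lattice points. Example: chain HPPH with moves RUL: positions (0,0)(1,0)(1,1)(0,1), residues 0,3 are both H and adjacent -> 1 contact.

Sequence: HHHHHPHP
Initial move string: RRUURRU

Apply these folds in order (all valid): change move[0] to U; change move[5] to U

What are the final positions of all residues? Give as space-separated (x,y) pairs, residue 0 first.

Initial moves: RRUURRU
Fold: move[0]->U => URUURRU (positions: [(0, 0), (0, 1), (1, 1), (1, 2), (1, 3), (2, 3), (3, 3), (3, 4)])
Fold: move[5]->U => URUURUU (positions: [(0, 0), (0, 1), (1, 1), (1, 2), (1, 3), (2, 3), (2, 4), (2, 5)])

Answer: (0,0) (0,1) (1,1) (1,2) (1,3) (2,3) (2,4) (2,5)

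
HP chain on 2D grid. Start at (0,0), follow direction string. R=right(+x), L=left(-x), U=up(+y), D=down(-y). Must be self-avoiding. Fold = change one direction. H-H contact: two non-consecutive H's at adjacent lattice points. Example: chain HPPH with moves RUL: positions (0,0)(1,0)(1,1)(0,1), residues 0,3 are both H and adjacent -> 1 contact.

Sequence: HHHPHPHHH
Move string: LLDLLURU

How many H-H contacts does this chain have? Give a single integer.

Answer: 2

Derivation:
Positions: [(0, 0), (-1, 0), (-2, 0), (-2, -1), (-3, -1), (-4, -1), (-4, 0), (-3, 0), (-3, 1)]
H-H contact: residue 2 @(-2,0) - residue 7 @(-3, 0)
H-H contact: residue 4 @(-3,-1) - residue 7 @(-3, 0)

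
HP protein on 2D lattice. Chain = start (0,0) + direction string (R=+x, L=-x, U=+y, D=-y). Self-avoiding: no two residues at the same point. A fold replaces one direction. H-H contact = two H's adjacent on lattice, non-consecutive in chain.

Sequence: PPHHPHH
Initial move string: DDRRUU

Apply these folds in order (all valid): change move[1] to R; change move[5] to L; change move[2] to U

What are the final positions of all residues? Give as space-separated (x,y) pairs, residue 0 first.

Initial moves: DDRRUU
Fold: move[1]->R => DRRRUU (positions: [(0, 0), (0, -1), (1, -1), (2, -1), (3, -1), (3, 0), (3, 1)])
Fold: move[5]->L => DRRRUL (positions: [(0, 0), (0, -1), (1, -1), (2, -1), (3, -1), (3, 0), (2, 0)])
Fold: move[2]->U => DRURUL (positions: [(0, 0), (0, -1), (1, -1), (1, 0), (2, 0), (2, 1), (1, 1)])

Answer: (0,0) (0,-1) (1,-1) (1,0) (2,0) (2,1) (1,1)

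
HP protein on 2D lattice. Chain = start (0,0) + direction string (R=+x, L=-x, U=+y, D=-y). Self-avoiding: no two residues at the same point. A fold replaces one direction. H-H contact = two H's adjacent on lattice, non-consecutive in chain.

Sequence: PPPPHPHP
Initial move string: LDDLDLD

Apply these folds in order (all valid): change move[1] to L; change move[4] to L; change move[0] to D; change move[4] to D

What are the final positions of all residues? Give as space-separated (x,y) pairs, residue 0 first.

Answer: (0,0) (0,-1) (-1,-1) (-1,-2) (-2,-2) (-2,-3) (-3,-3) (-3,-4)

Derivation:
Initial moves: LDDLDLD
Fold: move[1]->L => LLDLDLD (positions: [(0, 0), (-1, 0), (-2, 0), (-2, -1), (-3, -1), (-3, -2), (-4, -2), (-4, -3)])
Fold: move[4]->L => LLDLLLD (positions: [(0, 0), (-1, 0), (-2, 0), (-2, -1), (-3, -1), (-4, -1), (-5, -1), (-5, -2)])
Fold: move[0]->D => DLDLLLD (positions: [(0, 0), (0, -1), (-1, -1), (-1, -2), (-2, -2), (-3, -2), (-4, -2), (-4, -3)])
Fold: move[4]->D => DLDLDLD (positions: [(0, 0), (0, -1), (-1, -1), (-1, -2), (-2, -2), (-2, -3), (-3, -3), (-3, -4)])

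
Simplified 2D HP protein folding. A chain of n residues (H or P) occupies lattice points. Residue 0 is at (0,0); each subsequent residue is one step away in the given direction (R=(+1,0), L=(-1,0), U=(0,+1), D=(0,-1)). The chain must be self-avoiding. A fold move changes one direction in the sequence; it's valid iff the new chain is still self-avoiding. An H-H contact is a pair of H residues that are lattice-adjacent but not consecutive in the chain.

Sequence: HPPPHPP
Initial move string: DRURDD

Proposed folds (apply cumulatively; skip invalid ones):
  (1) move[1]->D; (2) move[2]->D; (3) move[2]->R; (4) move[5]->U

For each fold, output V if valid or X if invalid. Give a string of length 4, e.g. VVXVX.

Answer: XVVX

Derivation:
Initial: DRURDD -> [(0, 0), (0, -1), (1, -1), (1, 0), (2, 0), (2, -1), (2, -2)]
Fold 1: move[1]->D => DDURDD INVALID (collision), skipped
Fold 2: move[2]->D => DRDRDD VALID
Fold 3: move[2]->R => DRRRDD VALID
Fold 4: move[5]->U => DRRRDU INVALID (collision), skipped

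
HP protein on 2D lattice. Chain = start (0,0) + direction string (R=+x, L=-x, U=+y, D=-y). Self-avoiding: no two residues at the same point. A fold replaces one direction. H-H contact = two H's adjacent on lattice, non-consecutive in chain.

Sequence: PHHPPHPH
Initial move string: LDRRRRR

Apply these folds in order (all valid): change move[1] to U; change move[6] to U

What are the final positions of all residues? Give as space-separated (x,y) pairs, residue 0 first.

Initial moves: LDRRRRR
Fold: move[1]->U => LURRRRR (positions: [(0, 0), (-1, 0), (-1, 1), (0, 1), (1, 1), (2, 1), (3, 1), (4, 1)])
Fold: move[6]->U => LURRRRU (positions: [(0, 0), (-1, 0), (-1, 1), (0, 1), (1, 1), (2, 1), (3, 1), (3, 2)])

Answer: (0,0) (-1,0) (-1,1) (0,1) (1,1) (2,1) (3,1) (3,2)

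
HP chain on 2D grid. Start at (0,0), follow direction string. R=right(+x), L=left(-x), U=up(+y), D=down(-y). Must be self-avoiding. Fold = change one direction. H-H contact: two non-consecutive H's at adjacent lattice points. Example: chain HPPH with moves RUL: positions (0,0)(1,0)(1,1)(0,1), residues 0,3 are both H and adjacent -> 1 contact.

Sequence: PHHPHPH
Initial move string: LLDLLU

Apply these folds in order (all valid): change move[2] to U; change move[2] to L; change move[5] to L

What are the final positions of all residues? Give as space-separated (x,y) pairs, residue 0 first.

Initial moves: LLDLLU
Fold: move[2]->U => LLULLU (positions: [(0, 0), (-1, 0), (-2, 0), (-2, 1), (-3, 1), (-4, 1), (-4, 2)])
Fold: move[2]->L => LLLLLU (positions: [(0, 0), (-1, 0), (-2, 0), (-3, 0), (-4, 0), (-5, 0), (-5, 1)])
Fold: move[5]->L => LLLLLL (positions: [(0, 0), (-1, 0), (-2, 0), (-3, 0), (-4, 0), (-5, 0), (-6, 0)])

Answer: (0,0) (-1,0) (-2,0) (-3,0) (-4,0) (-5,0) (-6,0)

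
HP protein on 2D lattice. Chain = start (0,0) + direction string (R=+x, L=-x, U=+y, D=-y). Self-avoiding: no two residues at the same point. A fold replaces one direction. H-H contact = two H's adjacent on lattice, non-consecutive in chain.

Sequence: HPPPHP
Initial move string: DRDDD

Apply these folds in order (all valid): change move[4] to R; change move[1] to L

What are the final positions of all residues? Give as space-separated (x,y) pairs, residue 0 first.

Answer: (0,0) (0,-1) (-1,-1) (-1,-2) (-1,-3) (0,-3)

Derivation:
Initial moves: DRDDD
Fold: move[4]->R => DRDDR (positions: [(0, 0), (0, -1), (1, -1), (1, -2), (1, -3), (2, -3)])
Fold: move[1]->L => DLDDR (positions: [(0, 0), (0, -1), (-1, -1), (-1, -2), (-1, -3), (0, -3)])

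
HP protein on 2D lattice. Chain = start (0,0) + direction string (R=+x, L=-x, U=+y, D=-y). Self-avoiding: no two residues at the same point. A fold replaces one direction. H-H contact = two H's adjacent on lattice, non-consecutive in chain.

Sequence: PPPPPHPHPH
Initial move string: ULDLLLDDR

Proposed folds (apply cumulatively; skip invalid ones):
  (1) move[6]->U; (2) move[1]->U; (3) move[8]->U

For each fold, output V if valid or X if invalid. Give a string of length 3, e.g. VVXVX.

Answer: XXX

Derivation:
Initial: ULDLLLDDR -> [(0, 0), (0, 1), (-1, 1), (-1, 0), (-2, 0), (-3, 0), (-4, 0), (-4, -1), (-4, -2), (-3, -2)]
Fold 1: move[6]->U => ULDLLLUDR INVALID (collision), skipped
Fold 2: move[1]->U => UUDLLLDDR INVALID (collision), skipped
Fold 3: move[8]->U => ULDLLLDDU INVALID (collision), skipped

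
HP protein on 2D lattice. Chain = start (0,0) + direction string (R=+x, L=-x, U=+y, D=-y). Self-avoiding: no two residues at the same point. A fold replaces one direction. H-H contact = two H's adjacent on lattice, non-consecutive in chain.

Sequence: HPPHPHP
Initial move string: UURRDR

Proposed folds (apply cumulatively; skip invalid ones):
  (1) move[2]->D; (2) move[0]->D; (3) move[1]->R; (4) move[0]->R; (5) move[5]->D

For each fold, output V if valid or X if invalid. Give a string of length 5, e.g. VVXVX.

Answer: XXVVV

Derivation:
Initial: UURRDR -> [(0, 0), (0, 1), (0, 2), (1, 2), (2, 2), (2, 1), (3, 1)]
Fold 1: move[2]->D => UUDRDR INVALID (collision), skipped
Fold 2: move[0]->D => DURRDR INVALID (collision), skipped
Fold 3: move[1]->R => URRRDR VALID
Fold 4: move[0]->R => RRRRDR VALID
Fold 5: move[5]->D => RRRRDD VALID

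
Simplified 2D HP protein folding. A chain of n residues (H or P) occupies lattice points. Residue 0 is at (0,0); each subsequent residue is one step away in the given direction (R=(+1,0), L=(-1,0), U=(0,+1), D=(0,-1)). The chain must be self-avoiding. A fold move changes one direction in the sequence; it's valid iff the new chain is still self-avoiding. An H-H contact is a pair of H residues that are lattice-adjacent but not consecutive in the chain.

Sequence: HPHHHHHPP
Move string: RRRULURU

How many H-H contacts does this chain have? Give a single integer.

Positions: [(0, 0), (1, 0), (2, 0), (3, 0), (3, 1), (2, 1), (2, 2), (3, 2), (3, 3)]
H-H contact: residue 2 @(2,0) - residue 5 @(2, 1)

Answer: 1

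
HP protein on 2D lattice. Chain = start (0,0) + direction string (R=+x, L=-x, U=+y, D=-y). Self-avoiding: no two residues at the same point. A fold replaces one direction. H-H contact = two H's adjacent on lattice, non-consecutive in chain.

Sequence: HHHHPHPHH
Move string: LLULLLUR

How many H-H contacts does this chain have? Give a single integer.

Answer: 1

Derivation:
Positions: [(0, 0), (-1, 0), (-2, 0), (-2, 1), (-3, 1), (-4, 1), (-5, 1), (-5, 2), (-4, 2)]
H-H contact: residue 5 @(-4,1) - residue 8 @(-4, 2)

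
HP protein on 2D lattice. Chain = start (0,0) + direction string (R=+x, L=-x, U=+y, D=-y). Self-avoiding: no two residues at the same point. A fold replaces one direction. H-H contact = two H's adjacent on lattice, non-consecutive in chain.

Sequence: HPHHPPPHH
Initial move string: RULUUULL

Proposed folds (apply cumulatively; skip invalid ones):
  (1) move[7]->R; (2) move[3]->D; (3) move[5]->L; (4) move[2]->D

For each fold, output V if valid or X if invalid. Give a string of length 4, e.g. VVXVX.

Answer: XXVX

Derivation:
Initial: RULUUULL -> [(0, 0), (1, 0), (1, 1), (0, 1), (0, 2), (0, 3), (0, 4), (-1, 4), (-2, 4)]
Fold 1: move[7]->R => RULUUULR INVALID (collision), skipped
Fold 2: move[3]->D => RULDUULL INVALID (collision), skipped
Fold 3: move[5]->L => RULUULLL VALID
Fold 4: move[2]->D => RUDUULLL INVALID (collision), skipped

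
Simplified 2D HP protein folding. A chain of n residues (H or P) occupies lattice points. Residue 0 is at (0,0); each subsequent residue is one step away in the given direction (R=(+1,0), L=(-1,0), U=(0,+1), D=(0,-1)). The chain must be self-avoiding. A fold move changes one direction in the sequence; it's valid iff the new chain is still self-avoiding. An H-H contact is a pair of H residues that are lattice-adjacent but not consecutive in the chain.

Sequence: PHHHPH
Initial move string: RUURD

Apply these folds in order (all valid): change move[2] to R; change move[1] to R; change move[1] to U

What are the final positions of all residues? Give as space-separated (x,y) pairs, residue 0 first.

Initial moves: RUURD
Fold: move[2]->R => RURRD (positions: [(0, 0), (1, 0), (1, 1), (2, 1), (3, 1), (3, 0)])
Fold: move[1]->R => RRRRD (positions: [(0, 0), (1, 0), (2, 0), (3, 0), (4, 0), (4, -1)])
Fold: move[1]->U => RURRD (positions: [(0, 0), (1, 0), (1, 1), (2, 1), (3, 1), (3, 0)])

Answer: (0,0) (1,0) (1,1) (2,1) (3,1) (3,0)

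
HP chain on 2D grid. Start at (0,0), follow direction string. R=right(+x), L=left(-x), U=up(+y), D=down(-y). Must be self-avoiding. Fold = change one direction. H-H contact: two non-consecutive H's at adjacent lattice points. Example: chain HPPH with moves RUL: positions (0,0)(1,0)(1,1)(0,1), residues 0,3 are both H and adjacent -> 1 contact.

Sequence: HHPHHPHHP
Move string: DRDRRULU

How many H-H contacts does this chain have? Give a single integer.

Answer: 1

Derivation:
Positions: [(0, 0), (0, -1), (1, -1), (1, -2), (2, -2), (3, -2), (3, -1), (2, -1), (2, 0)]
H-H contact: residue 4 @(2,-2) - residue 7 @(2, -1)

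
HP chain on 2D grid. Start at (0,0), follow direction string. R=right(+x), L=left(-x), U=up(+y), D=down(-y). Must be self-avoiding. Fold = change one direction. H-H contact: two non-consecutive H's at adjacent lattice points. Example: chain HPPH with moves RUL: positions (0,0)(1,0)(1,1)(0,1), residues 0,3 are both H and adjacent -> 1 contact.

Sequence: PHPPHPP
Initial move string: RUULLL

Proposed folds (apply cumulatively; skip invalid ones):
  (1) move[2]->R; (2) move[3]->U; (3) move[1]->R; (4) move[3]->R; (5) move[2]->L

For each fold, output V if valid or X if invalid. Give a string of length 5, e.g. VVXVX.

Answer: XVVXX

Derivation:
Initial: RUULLL -> [(0, 0), (1, 0), (1, 1), (1, 2), (0, 2), (-1, 2), (-2, 2)]
Fold 1: move[2]->R => RURLLL INVALID (collision), skipped
Fold 2: move[3]->U => RUUULL VALID
Fold 3: move[1]->R => RRUULL VALID
Fold 4: move[3]->R => RRURLL INVALID (collision), skipped
Fold 5: move[2]->L => RRLULL INVALID (collision), skipped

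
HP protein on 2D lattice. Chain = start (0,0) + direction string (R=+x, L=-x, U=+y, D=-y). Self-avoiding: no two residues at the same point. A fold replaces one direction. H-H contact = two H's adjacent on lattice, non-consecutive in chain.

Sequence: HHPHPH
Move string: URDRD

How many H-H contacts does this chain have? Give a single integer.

Positions: [(0, 0), (0, 1), (1, 1), (1, 0), (2, 0), (2, -1)]
H-H contact: residue 0 @(0,0) - residue 3 @(1, 0)

Answer: 1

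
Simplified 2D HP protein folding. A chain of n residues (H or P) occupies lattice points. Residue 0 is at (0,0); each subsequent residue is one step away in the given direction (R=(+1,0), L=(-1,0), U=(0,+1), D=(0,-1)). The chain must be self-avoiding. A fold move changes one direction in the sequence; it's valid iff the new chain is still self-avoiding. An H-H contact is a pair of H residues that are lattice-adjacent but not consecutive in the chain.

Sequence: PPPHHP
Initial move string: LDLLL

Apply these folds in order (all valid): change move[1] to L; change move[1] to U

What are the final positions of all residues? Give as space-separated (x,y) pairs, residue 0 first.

Answer: (0,0) (-1,0) (-1,1) (-2,1) (-3,1) (-4,1)

Derivation:
Initial moves: LDLLL
Fold: move[1]->L => LLLLL (positions: [(0, 0), (-1, 0), (-2, 0), (-3, 0), (-4, 0), (-5, 0)])
Fold: move[1]->U => LULLL (positions: [(0, 0), (-1, 0), (-1, 1), (-2, 1), (-3, 1), (-4, 1)])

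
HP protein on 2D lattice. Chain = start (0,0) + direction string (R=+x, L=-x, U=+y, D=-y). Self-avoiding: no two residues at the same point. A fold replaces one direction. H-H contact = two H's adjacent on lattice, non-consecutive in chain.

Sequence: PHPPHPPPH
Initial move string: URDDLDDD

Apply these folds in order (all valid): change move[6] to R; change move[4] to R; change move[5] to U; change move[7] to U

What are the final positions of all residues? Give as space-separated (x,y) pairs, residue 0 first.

Initial moves: URDDLDDD
Fold: move[6]->R => URDDLDRD (positions: [(0, 0), (0, 1), (1, 1), (1, 0), (1, -1), (0, -1), (0, -2), (1, -2), (1, -3)])
Fold: move[4]->R => URDDRDRD (positions: [(0, 0), (0, 1), (1, 1), (1, 0), (1, -1), (2, -1), (2, -2), (3, -2), (3, -3)])
Fold: move[5]->U => URDDRURD (positions: [(0, 0), (0, 1), (1, 1), (1, 0), (1, -1), (2, -1), (2, 0), (3, 0), (3, -1)])
Fold: move[7]->U => URDDRURU (positions: [(0, 0), (0, 1), (1, 1), (1, 0), (1, -1), (2, -1), (2, 0), (3, 0), (3, 1)])

Answer: (0,0) (0,1) (1,1) (1,0) (1,-1) (2,-1) (2,0) (3,0) (3,1)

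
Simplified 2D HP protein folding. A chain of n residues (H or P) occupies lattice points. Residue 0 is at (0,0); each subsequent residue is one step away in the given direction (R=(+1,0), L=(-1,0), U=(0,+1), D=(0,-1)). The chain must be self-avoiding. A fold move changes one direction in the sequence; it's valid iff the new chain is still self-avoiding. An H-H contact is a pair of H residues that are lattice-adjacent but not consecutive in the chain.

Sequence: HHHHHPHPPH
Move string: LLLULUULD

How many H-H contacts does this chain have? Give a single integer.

Positions: [(0, 0), (-1, 0), (-2, 0), (-3, 0), (-3, 1), (-4, 1), (-4, 2), (-4, 3), (-5, 3), (-5, 2)]
H-H contact: residue 6 @(-4,2) - residue 9 @(-5, 2)

Answer: 1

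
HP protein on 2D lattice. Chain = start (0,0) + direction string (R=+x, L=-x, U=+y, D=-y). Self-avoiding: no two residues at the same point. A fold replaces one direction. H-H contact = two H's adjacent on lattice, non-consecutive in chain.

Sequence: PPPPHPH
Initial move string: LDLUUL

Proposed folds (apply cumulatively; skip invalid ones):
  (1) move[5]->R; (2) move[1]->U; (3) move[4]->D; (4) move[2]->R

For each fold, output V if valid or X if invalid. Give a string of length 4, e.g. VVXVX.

Initial: LDLUUL -> [(0, 0), (-1, 0), (-1, -1), (-2, -1), (-2, 0), (-2, 1), (-3, 1)]
Fold 1: move[5]->R => LDLUUR VALID
Fold 2: move[1]->U => LULUUR VALID
Fold 3: move[4]->D => LULUDR INVALID (collision), skipped
Fold 4: move[2]->R => LURUUR VALID

Answer: VVXV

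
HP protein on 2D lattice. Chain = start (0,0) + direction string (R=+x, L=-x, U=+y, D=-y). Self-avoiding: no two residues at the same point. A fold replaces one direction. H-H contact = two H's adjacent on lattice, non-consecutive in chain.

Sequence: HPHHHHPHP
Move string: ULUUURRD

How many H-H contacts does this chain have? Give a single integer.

Positions: [(0, 0), (0, 1), (-1, 1), (-1, 2), (-1, 3), (-1, 4), (0, 4), (1, 4), (1, 3)]
No H-H contacts found.

Answer: 0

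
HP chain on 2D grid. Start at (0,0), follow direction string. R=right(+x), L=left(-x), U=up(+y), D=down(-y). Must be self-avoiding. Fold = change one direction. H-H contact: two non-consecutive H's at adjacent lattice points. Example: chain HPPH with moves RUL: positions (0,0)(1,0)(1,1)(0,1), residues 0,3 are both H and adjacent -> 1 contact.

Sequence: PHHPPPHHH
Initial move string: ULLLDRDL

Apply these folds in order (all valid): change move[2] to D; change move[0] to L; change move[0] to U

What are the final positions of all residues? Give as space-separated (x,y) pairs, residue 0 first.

Initial moves: ULLLDRDL
Fold: move[2]->D => ULDLDRDL (positions: [(0, 0), (0, 1), (-1, 1), (-1, 0), (-2, 0), (-2, -1), (-1, -1), (-1, -2), (-2, -2)])
Fold: move[0]->L => LLDLDRDL (positions: [(0, 0), (-1, 0), (-2, 0), (-2, -1), (-3, -1), (-3, -2), (-2, -2), (-2, -3), (-3, -3)])
Fold: move[0]->U => ULDLDRDL (positions: [(0, 0), (0, 1), (-1, 1), (-1, 0), (-2, 0), (-2, -1), (-1, -1), (-1, -2), (-2, -2)])

Answer: (0,0) (0,1) (-1,1) (-1,0) (-2,0) (-2,-1) (-1,-1) (-1,-2) (-2,-2)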